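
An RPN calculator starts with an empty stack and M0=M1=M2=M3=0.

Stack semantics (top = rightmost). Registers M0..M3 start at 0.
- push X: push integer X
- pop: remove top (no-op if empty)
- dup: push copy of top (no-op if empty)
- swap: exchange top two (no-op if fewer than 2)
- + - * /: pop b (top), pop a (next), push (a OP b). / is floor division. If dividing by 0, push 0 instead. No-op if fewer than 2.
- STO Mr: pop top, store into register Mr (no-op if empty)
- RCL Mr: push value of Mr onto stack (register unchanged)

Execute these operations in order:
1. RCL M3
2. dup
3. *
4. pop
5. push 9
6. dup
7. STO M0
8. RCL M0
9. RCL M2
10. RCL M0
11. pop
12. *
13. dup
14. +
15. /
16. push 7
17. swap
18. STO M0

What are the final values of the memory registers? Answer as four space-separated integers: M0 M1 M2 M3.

Answer: 0 0 0 0

Derivation:
After op 1 (RCL M3): stack=[0] mem=[0,0,0,0]
After op 2 (dup): stack=[0,0] mem=[0,0,0,0]
After op 3 (*): stack=[0] mem=[0,0,0,0]
After op 4 (pop): stack=[empty] mem=[0,0,0,0]
After op 5 (push 9): stack=[9] mem=[0,0,0,0]
After op 6 (dup): stack=[9,9] mem=[0,0,0,0]
After op 7 (STO M0): stack=[9] mem=[9,0,0,0]
After op 8 (RCL M0): stack=[9,9] mem=[9,0,0,0]
After op 9 (RCL M2): stack=[9,9,0] mem=[9,0,0,0]
After op 10 (RCL M0): stack=[9,9,0,9] mem=[9,0,0,0]
After op 11 (pop): stack=[9,9,0] mem=[9,0,0,0]
After op 12 (*): stack=[9,0] mem=[9,0,0,0]
After op 13 (dup): stack=[9,0,0] mem=[9,0,0,0]
After op 14 (+): stack=[9,0] mem=[9,0,0,0]
After op 15 (/): stack=[0] mem=[9,0,0,0]
After op 16 (push 7): stack=[0,7] mem=[9,0,0,0]
After op 17 (swap): stack=[7,0] mem=[9,0,0,0]
After op 18 (STO M0): stack=[7] mem=[0,0,0,0]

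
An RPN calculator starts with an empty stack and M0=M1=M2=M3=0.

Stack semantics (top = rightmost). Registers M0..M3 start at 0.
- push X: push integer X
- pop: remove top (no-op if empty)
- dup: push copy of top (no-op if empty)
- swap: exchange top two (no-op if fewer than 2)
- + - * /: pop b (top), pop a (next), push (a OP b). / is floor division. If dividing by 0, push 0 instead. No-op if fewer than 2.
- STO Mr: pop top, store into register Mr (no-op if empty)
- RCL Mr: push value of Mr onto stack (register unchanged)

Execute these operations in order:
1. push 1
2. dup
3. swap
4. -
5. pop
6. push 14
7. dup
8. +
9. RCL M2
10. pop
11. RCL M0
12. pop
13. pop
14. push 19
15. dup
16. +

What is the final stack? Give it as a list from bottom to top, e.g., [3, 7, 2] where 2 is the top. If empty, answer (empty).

After op 1 (push 1): stack=[1] mem=[0,0,0,0]
After op 2 (dup): stack=[1,1] mem=[0,0,0,0]
After op 3 (swap): stack=[1,1] mem=[0,0,0,0]
After op 4 (-): stack=[0] mem=[0,0,0,0]
After op 5 (pop): stack=[empty] mem=[0,0,0,0]
After op 6 (push 14): stack=[14] mem=[0,0,0,0]
After op 7 (dup): stack=[14,14] mem=[0,0,0,0]
After op 8 (+): stack=[28] mem=[0,0,0,0]
After op 9 (RCL M2): stack=[28,0] mem=[0,0,0,0]
After op 10 (pop): stack=[28] mem=[0,0,0,0]
After op 11 (RCL M0): stack=[28,0] mem=[0,0,0,0]
After op 12 (pop): stack=[28] mem=[0,0,0,0]
After op 13 (pop): stack=[empty] mem=[0,0,0,0]
After op 14 (push 19): stack=[19] mem=[0,0,0,0]
After op 15 (dup): stack=[19,19] mem=[0,0,0,0]
After op 16 (+): stack=[38] mem=[0,0,0,0]

Answer: [38]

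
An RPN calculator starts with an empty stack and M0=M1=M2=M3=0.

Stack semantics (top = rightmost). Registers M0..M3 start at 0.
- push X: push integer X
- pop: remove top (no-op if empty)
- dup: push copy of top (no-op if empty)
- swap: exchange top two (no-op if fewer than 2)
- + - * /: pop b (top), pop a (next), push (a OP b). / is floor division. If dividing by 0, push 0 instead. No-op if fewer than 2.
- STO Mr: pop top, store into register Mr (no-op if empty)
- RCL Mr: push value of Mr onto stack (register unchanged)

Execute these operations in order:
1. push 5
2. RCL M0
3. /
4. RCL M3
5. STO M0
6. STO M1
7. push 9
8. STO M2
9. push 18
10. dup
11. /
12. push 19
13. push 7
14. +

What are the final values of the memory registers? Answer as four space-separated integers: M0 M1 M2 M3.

After op 1 (push 5): stack=[5] mem=[0,0,0,0]
After op 2 (RCL M0): stack=[5,0] mem=[0,0,0,0]
After op 3 (/): stack=[0] mem=[0,0,0,0]
After op 4 (RCL M3): stack=[0,0] mem=[0,0,0,0]
After op 5 (STO M0): stack=[0] mem=[0,0,0,0]
After op 6 (STO M1): stack=[empty] mem=[0,0,0,0]
After op 7 (push 9): stack=[9] mem=[0,0,0,0]
After op 8 (STO M2): stack=[empty] mem=[0,0,9,0]
After op 9 (push 18): stack=[18] mem=[0,0,9,0]
After op 10 (dup): stack=[18,18] mem=[0,0,9,0]
After op 11 (/): stack=[1] mem=[0,0,9,0]
After op 12 (push 19): stack=[1,19] mem=[0,0,9,0]
After op 13 (push 7): stack=[1,19,7] mem=[0,0,9,0]
After op 14 (+): stack=[1,26] mem=[0,0,9,0]

Answer: 0 0 9 0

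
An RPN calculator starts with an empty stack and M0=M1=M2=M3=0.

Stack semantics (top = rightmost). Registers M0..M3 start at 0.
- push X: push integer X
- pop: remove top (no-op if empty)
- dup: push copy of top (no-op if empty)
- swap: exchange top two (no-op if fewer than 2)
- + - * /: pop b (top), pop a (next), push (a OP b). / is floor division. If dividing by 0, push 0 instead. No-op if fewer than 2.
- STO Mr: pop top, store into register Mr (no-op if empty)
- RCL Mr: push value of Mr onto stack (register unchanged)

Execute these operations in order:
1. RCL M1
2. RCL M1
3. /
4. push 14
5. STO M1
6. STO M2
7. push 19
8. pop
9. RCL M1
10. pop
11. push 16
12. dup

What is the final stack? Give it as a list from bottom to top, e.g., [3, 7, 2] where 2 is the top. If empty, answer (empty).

Answer: [16, 16]

Derivation:
After op 1 (RCL M1): stack=[0] mem=[0,0,0,0]
After op 2 (RCL M1): stack=[0,0] mem=[0,0,0,0]
After op 3 (/): stack=[0] mem=[0,0,0,0]
After op 4 (push 14): stack=[0,14] mem=[0,0,0,0]
After op 5 (STO M1): stack=[0] mem=[0,14,0,0]
After op 6 (STO M2): stack=[empty] mem=[0,14,0,0]
After op 7 (push 19): stack=[19] mem=[0,14,0,0]
After op 8 (pop): stack=[empty] mem=[0,14,0,0]
After op 9 (RCL M1): stack=[14] mem=[0,14,0,0]
After op 10 (pop): stack=[empty] mem=[0,14,0,0]
After op 11 (push 16): stack=[16] mem=[0,14,0,0]
After op 12 (dup): stack=[16,16] mem=[0,14,0,0]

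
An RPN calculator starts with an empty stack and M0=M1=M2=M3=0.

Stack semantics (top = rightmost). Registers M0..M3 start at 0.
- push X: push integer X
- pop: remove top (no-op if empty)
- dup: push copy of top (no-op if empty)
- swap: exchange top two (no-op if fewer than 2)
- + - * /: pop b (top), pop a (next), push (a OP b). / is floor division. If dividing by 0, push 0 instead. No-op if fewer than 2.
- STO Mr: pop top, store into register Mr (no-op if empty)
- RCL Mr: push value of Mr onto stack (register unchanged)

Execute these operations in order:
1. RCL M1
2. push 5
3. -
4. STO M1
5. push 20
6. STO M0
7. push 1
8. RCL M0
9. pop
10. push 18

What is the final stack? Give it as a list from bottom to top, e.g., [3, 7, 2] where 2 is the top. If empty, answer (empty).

After op 1 (RCL M1): stack=[0] mem=[0,0,0,0]
After op 2 (push 5): stack=[0,5] mem=[0,0,0,0]
After op 3 (-): stack=[-5] mem=[0,0,0,0]
After op 4 (STO M1): stack=[empty] mem=[0,-5,0,0]
After op 5 (push 20): stack=[20] mem=[0,-5,0,0]
After op 6 (STO M0): stack=[empty] mem=[20,-5,0,0]
After op 7 (push 1): stack=[1] mem=[20,-5,0,0]
After op 8 (RCL M0): stack=[1,20] mem=[20,-5,0,0]
After op 9 (pop): stack=[1] mem=[20,-5,0,0]
After op 10 (push 18): stack=[1,18] mem=[20,-5,0,0]

Answer: [1, 18]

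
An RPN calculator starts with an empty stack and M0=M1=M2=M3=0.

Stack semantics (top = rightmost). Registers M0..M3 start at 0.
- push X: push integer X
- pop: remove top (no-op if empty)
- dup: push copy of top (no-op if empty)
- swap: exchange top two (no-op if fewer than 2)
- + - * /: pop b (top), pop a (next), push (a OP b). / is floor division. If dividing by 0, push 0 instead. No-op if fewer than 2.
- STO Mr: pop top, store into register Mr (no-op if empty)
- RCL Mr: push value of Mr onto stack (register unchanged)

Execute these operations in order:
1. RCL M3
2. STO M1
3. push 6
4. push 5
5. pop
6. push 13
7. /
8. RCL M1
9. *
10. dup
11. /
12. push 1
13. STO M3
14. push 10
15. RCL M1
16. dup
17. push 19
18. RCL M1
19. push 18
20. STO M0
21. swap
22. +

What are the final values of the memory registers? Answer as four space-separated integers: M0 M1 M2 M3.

Answer: 18 0 0 1

Derivation:
After op 1 (RCL M3): stack=[0] mem=[0,0,0,0]
After op 2 (STO M1): stack=[empty] mem=[0,0,0,0]
After op 3 (push 6): stack=[6] mem=[0,0,0,0]
After op 4 (push 5): stack=[6,5] mem=[0,0,0,0]
After op 5 (pop): stack=[6] mem=[0,0,0,0]
After op 6 (push 13): stack=[6,13] mem=[0,0,0,0]
After op 7 (/): stack=[0] mem=[0,0,0,0]
After op 8 (RCL M1): stack=[0,0] mem=[0,0,0,0]
After op 9 (*): stack=[0] mem=[0,0,0,0]
After op 10 (dup): stack=[0,0] mem=[0,0,0,0]
After op 11 (/): stack=[0] mem=[0,0,0,0]
After op 12 (push 1): stack=[0,1] mem=[0,0,0,0]
After op 13 (STO M3): stack=[0] mem=[0,0,0,1]
After op 14 (push 10): stack=[0,10] mem=[0,0,0,1]
After op 15 (RCL M1): stack=[0,10,0] mem=[0,0,0,1]
After op 16 (dup): stack=[0,10,0,0] mem=[0,0,0,1]
After op 17 (push 19): stack=[0,10,0,0,19] mem=[0,0,0,1]
After op 18 (RCL M1): stack=[0,10,0,0,19,0] mem=[0,0,0,1]
After op 19 (push 18): stack=[0,10,0,0,19,0,18] mem=[0,0,0,1]
After op 20 (STO M0): stack=[0,10,0,0,19,0] mem=[18,0,0,1]
After op 21 (swap): stack=[0,10,0,0,0,19] mem=[18,0,0,1]
After op 22 (+): stack=[0,10,0,0,19] mem=[18,0,0,1]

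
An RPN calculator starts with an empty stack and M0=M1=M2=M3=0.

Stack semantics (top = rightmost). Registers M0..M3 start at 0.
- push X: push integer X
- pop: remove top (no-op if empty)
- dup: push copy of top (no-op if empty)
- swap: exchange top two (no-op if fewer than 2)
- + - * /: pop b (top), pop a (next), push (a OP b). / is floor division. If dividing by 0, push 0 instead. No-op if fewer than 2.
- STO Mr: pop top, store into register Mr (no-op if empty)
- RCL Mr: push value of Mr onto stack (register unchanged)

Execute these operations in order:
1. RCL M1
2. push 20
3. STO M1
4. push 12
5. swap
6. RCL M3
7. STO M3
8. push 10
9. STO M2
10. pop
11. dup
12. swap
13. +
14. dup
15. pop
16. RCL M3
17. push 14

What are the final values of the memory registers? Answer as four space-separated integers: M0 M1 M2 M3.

Answer: 0 20 10 0

Derivation:
After op 1 (RCL M1): stack=[0] mem=[0,0,0,0]
After op 2 (push 20): stack=[0,20] mem=[0,0,0,0]
After op 3 (STO M1): stack=[0] mem=[0,20,0,0]
After op 4 (push 12): stack=[0,12] mem=[0,20,0,0]
After op 5 (swap): stack=[12,0] mem=[0,20,0,0]
After op 6 (RCL M3): stack=[12,0,0] mem=[0,20,0,0]
After op 7 (STO M3): stack=[12,0] mem=[0,20,0,0]
After op 8 (push 10): stack=[12,0,10] mem=[0,20,0,0]
After op 9 (STO M2): stack=[12,0] mem=[0,20,10,0]
After op 10 (pop): stack=[12] mem=[0,20,10,0]
After op 11 (dup): stack=[12,12] mem=[0,20,10,0]
After op 12 (swap): stack=[12,12] mem=[0,20,10,0]
After op 13 (+): stack=[24] mem=[0,20,10,0]
After op 14 (dup): stack=[24,24] mem=[0,20,10,0]
After op 15 (pop): stack=[24] mem=[0,20,10,0]
After op 16 (RCL M3): stack=[24,0] mem=[0,20,10,0]
After op 17 (push 14): stack=[24,0,14] mem=[0,20,10,0]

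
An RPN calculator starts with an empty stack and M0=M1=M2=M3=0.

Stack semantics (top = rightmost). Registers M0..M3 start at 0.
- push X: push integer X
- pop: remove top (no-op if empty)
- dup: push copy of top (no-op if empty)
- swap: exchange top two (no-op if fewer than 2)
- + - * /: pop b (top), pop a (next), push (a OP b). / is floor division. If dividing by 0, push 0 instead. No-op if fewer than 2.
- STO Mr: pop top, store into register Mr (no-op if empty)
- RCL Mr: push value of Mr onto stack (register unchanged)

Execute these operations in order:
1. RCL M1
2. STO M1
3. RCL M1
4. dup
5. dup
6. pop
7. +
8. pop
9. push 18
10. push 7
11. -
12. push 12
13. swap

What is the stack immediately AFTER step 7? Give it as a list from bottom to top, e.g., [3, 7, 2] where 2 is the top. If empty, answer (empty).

After op 1 (RCL M1): stack=[0] mem=[0,0,0,0]
After op 2 (STO M1): stack=[empty] mem=[0,0,0,0]
After op 3 (RCL M1): stack=[0] mem=[0,0,0,0]
After op 4 (dup): stack=[0,0] mem=[0,0,0,0]
After op 5 (dup): stack=[0,0,0] mem=[0,0,0,0]
After op 6 (pop): stack=[0,0] mem=[0,0,0,0]
After op 7 (+): stack=[0] mem=[0,0,0,0]

[0]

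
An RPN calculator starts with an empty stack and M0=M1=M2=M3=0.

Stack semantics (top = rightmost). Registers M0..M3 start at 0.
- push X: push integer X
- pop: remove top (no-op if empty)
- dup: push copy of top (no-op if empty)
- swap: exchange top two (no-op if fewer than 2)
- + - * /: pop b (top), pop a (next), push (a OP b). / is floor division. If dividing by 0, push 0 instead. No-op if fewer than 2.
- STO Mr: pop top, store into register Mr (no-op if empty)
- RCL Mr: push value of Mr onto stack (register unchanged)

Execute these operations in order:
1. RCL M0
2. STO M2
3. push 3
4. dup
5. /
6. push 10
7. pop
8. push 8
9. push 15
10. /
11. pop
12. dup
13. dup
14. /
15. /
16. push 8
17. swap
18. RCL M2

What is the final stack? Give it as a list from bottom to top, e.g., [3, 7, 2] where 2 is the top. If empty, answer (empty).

Answer: [8, 1, 0]

Derivation:
After op 1 (RCL M0): stack=[0] mem=[0,0,0,0]
After op 2 (STO M2): stack=[empty] mem=[0,0,0,0]
After op 3 (push 3): stack=[3] mem=[0,0,0,0]
After op 4 (dup): stack=[3,3] mem=[0,0,0,0]
After op 5 (/): stack=[1] mem=[0,0,0,0]
After op 6 (push 10): stack=[1,10] mem=[0,0,0,0]
After op 7 (pop): stack=[1] mem=[0,0,0,0]
After op 8 (push 8): stack=[1,8] mem=[0,0,0,0]
After op 9 (push 15): stack=[1,8,15] mem=[0,0,0,0]
After op 10 (/): stack=[1,0] mem=[0,0,0,0]
After op 11 (pop): stack=[1] mem=[0,0,0,0]
After op 12 (dup): stack=[1,1] mem=[0,0,0,0]
After op 13 (dup): stack=[1,1,1] mem=[0,0,0,0]
After op 14 (/): stack=[1,1] mem=[0,0,0,0]
After op 15 (/): stack=[1] mem=[0,0,0,0]
After op 16 (push 8): stack=[1,8] mem=[0,0,0,0]
After op 17 (swap): stack=[8,1] mem=[0,0,0,0]
After op 18 (RCL M2): stack=[8,1,0] mem=[0,0,0,0]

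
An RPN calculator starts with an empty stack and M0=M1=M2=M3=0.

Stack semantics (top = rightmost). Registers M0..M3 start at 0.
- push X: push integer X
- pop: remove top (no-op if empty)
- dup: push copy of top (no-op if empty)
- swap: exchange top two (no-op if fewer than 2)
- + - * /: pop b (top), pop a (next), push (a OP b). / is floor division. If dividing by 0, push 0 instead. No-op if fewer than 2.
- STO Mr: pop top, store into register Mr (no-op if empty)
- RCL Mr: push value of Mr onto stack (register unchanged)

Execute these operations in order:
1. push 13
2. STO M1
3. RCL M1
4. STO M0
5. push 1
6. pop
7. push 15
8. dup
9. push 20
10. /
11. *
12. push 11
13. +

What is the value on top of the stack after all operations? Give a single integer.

After op 1 (push 13): stack=[13] mem=[0,0,0,0]
After op 2 (STO M1): stack=[empty] mem=[0,13,0,0]
After op 3 (RCL M1): stack=[13] mem=[0,13,0,0]
After op 4 (STO M0): stack=[empty] mem=[13,13,0,0]
After op 5 (push 1): stack=[1] mem=[13,13,0,0]
After op 6 (pop): stack=[empty] mem=[13,13,0,0]
After op 7 (push 15): stack=[15] mem=[13,13,0,0]
After op 8 (dup): stack=[15,15] mem=[13,13,0,0]
After op 9 (push 20): stack=[15,15,20] mem=[13,13,0,0]
After op 10 (/): stack=[15,0] mem=[13,13,0,0]
After op 11 (*): stack=[0] mem=[13,13,0,0]
After op 12 (push 11): stack=[0,11] mem=[13,13,0,0]
After op 13 (+): stack=[11] mem=[13,13,0,0]

Answer: 11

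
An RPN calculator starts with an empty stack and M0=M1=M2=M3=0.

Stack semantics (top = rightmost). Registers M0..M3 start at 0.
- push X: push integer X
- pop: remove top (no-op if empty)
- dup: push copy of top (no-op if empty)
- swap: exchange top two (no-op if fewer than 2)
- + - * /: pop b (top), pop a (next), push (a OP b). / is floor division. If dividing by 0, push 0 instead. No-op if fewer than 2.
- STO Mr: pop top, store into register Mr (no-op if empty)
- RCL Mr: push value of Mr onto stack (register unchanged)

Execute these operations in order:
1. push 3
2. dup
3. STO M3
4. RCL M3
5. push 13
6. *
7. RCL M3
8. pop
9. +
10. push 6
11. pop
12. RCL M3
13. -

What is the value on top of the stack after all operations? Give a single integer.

Answer: 39

Derivation:
After op 1 (push 3): stack=[3] mem=[0,0,0,0]
After op 2 (dup): stack=[3,3] mem=[0,0,0,0]
After op 3 (STO M3): stack=[3] mem=[0,0,0,3]
After op 4 (RCL M3): stack=[3,3] mem=[0,0,0,3]
After op 5 (push 13): stack=[3,3,13] mem=[0,0,0,3]
After op 6 (*): stack=[3,39] mem=[0,0,0,3]
After op 7 (RCL M3): stack=[3,39,3] mem=[0,0,0,3]
After op 8 (pop): stack=[3,39] mem=[0,0,0,3]
After op 9 (+): stack=[42] mem=[0,0,0,3]
After op 10 (push 6): stack=[42,6] mem=[0,0,0,3]
After op 11 (pop): stack=[42] mem=[0,0,0,3]
After op 12 (RCL M3): stack=[42,3] mem=[0,0,0,3]
After op 13 (-): stack=[39] mem=[0,0,0,3]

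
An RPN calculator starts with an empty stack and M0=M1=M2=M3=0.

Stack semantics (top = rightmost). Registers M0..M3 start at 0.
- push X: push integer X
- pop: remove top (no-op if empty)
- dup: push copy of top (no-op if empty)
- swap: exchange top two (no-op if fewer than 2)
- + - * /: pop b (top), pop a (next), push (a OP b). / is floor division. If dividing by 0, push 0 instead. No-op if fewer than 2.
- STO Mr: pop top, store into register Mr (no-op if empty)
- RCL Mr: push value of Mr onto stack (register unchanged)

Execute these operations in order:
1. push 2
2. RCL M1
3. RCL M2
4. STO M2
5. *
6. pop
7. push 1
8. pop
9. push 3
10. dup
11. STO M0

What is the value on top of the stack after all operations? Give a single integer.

Answer: 3

Derivation:
After op 1 (push 2): stack=[2] mem=[0,0,0,0]
After op 2 (RCL M1): stack=[2,0] mem=[0,0,0,0]
After op 3 (RCL M2): stack=[2,0,0] mem=[0,0,0,0]
After op 4 (STO M2): stack=[2,0] mem=[0,0,0,0]
After op 5 (*): stack=[0] mem=[0,0,0,0]
After op 6 (pop): stack=[empty] mem=[0,0,0,0]
After op 7 (push 1): stack=[1] mem=[0,0,0,0]
After op 8 (pop): stack=[empty] mem=[0,0,0,0]
After op 9 (push 3): stack=[3] mem=[0,0,0,0]
After op 10 (dup): stack=[3,3] mem=[0,0,0,0]
After op 11 (STO M0): stack=[3] mem=[3,0,0,0]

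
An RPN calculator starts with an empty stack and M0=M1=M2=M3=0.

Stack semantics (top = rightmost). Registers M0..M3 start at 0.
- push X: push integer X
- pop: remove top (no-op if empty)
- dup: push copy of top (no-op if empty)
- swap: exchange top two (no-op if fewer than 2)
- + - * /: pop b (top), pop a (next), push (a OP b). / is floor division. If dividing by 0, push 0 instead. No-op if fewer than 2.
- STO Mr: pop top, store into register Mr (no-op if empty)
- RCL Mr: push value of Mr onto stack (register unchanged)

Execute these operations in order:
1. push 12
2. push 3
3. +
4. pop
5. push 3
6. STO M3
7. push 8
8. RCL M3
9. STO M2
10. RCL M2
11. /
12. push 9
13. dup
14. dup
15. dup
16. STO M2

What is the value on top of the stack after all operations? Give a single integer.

After op 1 (push 12): stack=[12] mem=[0,0,0,0]
After op 2 (push 3): stack=[12,3] mem=[0,0,0,0]
After op 3 (+): stack=[15] mem=[0,0,0,0]
After op 4 (pop): stack=[empty] mem=[0,0,0,0]
After op 5 (push 3): stack=[3] mem=[0,0,0,0]
After op 6 (STO M3): stack=[empty] mem=[0,0,0,3]
After op 7 (push 8): stack=[8] mem=[0,0,0,3]
After op 8 (RCL M3): stack=[8,3] mem=[0,0,0,3]
After op 9 (STO M2): stack=[8] mem=[0,0,3,3]
After op 10 (RCL M2): stack=[8,3] mem=[0,0,3,3]
After op 11 (/): stack=[2] mem=[0,0,3,3]
After op 12 (push 9): stack=[2,9] mem=[0,0,3,3]
After op 13 (dup): stack=[2,9,9] mem=[0,0,3,3]
After op 14 (dup): stack=[2,9,9,9] mem=[0,0,3,3]
After op 15 (dup): stack=[2,9,9,9,9] mem=[0,0,3,3]
After op 16 (STO M2): stack=[2,9,9,9] mem=[0,0,9,3]

Answer: 9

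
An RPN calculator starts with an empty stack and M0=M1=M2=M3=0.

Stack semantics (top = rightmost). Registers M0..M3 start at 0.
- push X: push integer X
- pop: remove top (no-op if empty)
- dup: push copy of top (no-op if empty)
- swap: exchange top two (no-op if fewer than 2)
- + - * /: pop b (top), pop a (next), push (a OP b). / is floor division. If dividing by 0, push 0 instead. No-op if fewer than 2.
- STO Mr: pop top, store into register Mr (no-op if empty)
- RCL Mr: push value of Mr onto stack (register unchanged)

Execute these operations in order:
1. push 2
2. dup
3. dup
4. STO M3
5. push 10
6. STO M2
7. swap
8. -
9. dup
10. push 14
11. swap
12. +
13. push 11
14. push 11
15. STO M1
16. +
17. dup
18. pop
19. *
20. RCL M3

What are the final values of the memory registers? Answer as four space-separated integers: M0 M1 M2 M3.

After op 1 (push 2): stack=[2] mem=[0,0,0,0]
After op 2 (dup): stack=[2,2] mem=[0,0,0,0]
After op 3 (dup): stack=[2,2,2] mem=[0,0,0,0]
After op 4 (STO M3): stack=[2,2] mem=[0,0,0,2]
After op 5 (push 10): stack=[2,2,10] mem=[0,0,0,2]
After op 6 (STO M2): stack=[2,2] mem=[0,0,10,2]
After op 7 (swap): stack=[2,2] mem=[0,0,10,2]
After op 8 (-): stack=[0] mem=[0,0,10,2]
After op 9 (dup): stack=[0,0] mem=[0,0,10,2]
After op 10 (push 14): stack=[0,0,14] mem=[0,0,10,2]
After op 11 (swap): stack=[0,14,0] mem=[0,0,10,2]
After op 12 (+): stack=[0,14] mem=[0,0,10,2]
After op 13 (push 11): stack=[0,14,11] mem=[0,0,10,2]
After op 14 (push 11): stack=[0,14,11,11] mem=[0,0,10,2]
After op 15 (STO M1): stack=[0,14,11] mem=[0,11,10,2]
After op 16 (+): stack=[0,25] mem=[0,11,10,2]
After op 17 (dup): stack=[0,25,25] mem=[0,11,10,2]
After op 18 (pop): stack=[0,25] mem=[0,11,10,2]
After op 19 (*): stack=[0] mem=[0,11,10,2]
After op 20 (RCL M3): stack=[0,2] mem=[0,11,10,2]

Answer: 0 11 10 2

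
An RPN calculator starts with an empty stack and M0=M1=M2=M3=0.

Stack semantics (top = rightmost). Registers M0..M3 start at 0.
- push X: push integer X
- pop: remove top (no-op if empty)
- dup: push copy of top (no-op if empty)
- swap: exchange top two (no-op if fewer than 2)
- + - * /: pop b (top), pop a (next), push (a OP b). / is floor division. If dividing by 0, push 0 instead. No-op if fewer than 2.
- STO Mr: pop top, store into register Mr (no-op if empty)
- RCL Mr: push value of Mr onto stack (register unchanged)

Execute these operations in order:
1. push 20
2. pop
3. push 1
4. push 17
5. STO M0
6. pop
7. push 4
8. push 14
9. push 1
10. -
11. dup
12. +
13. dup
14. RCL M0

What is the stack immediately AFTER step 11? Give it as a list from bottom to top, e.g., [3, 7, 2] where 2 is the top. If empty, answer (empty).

After op 1 (push 20): stack=[20] mem=[0,0,0,0]
After op 2 (pop): stack=[empty] mem=[0,0,0,0]
After op 3 (push 1): stack=[1] mem=[0,0,0,0]
After op 4 (push 17): stack=[1,17] mem=[0,0,0,0]
After op 5 (STO M0): stack=[1] mem=[17,0,0,0]
After op 6 (pop): stack=[empty] mem=[17,0,0,0]
After op 7 (push 4): stack=[4] mem=[17,0,0,0]
After op 8 (push 14): stack=[4,14] mem=[17,0,0,0]
After op 9 (push 1): stack=[4,14,1] mem=[17,0,0,0]
After op 10 (-): stack=[4,13] mem=[17,0,0,0]
After op 11 (dup): stack=[4,13,13] mem=[17,0,0,0]

[4, 13, 13]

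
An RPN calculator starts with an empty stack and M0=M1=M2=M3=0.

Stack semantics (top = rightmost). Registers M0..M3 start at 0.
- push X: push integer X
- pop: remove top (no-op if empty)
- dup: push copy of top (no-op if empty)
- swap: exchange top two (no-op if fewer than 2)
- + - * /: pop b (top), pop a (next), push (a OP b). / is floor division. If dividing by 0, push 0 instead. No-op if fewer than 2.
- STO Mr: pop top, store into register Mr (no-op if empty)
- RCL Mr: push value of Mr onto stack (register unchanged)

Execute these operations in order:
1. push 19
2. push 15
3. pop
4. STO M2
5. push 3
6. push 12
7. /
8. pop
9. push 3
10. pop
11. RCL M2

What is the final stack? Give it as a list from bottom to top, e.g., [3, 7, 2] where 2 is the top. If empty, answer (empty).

Answer: [19]

Derivation:
After op 1 (push 19): stack=[19] mem=[0,0,0,0]
After op 2 (push 15): stack=[19,15] mem=[0,0,0,0]
After op 3 (pop): stack=[19] mem=[0,0,0,0]
After op 4 (STO M2): stack=[empty] mem=[0,0,19,0]
After op 5 (push 3): stack=[3] mem=[0,0,19,0]
After op 6 (push 12): stack=[3,12] mem=[0,0,19,0]
After op 7 (/): stack=[0] mem=[0,0,19,0]
After op 8 (pop): stack=[empty] mem=[0,0,19,0]
After op 9 (push 3): stack=[3] mem=[0,0,19,0]
After op 10 (pop): stack=[empty] mem=[0,0,19,0]
After op 11 (RCL M2): stack=[19] mem=[0,0,19,0]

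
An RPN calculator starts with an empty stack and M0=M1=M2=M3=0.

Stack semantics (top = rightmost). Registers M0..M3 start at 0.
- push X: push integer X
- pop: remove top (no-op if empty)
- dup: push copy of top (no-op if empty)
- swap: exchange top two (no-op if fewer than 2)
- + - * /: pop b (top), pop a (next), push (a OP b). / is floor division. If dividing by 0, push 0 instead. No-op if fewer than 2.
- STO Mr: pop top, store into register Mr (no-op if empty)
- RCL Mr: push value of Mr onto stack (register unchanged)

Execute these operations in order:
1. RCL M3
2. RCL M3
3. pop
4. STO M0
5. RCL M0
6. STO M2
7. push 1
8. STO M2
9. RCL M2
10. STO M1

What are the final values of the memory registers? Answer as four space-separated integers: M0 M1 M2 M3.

After op 1 (RCL M3): stack=[0] mem=[0,0,0,0]
After op 2 (RCL M3): stack=[0,0] mem=[0,0,0,0]
After op 3 (pop): stack=[0] mem=[0,0,0,0]
After op 4 (STO M0): stack=[empty] mem=[0,0,0,0]
After op 5 (RCL M0): stack=[0] mem=[0,0,0,0]
After op 6 (STO M2): stack=[empty] mem=[0,0,0,0]
After op 7 (push 1): stack=[1] mem=[0,0,0,0]
After op 8 (STO M2): stack=[empty] mem=[0,0,1,0]
After op 9 (RCL M2): stack=[1] mem=[0,0,1,0]
After op 10 (STO M1): stack=[empty] mem=[0,1,1,0]

Answer: 0 1 1 0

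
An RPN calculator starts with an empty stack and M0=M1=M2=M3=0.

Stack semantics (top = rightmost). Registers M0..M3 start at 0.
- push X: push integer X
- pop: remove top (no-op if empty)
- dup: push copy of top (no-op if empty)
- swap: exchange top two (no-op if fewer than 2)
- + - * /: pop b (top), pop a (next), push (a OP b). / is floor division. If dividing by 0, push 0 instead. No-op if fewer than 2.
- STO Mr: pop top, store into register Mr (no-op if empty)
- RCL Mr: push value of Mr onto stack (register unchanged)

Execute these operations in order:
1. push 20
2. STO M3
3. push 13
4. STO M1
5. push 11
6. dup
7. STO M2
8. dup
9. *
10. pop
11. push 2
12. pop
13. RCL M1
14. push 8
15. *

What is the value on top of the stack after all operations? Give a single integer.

After op 1 (push 20): stack=[20] mem=[0,0,0,0]
After op 2 (STO M3): stack=[empty] mem=[0,0,0,20]
After op 3 (push 13): stack=[13] mem=[0,0,0,20]
After op 4 (STO M1): stack=[empty] mem=[0,13,0,20]
After op 5 (push 11): stack=[11] mem=[0,13,0,20]
After op 6 (dup): stack=[11,11] mem=[0,13,0,20]
After op 7 (STO M2): stack=[11] mem=[0,13,11,20]
After op 8 (dup): stack=[11,11] mem=[0,13,11,20]
After op 9 (*): stack=[121] mem=[0,13,11,20]
After op 10 (pop): stack=[empty] mem=[0,13,11,20]
After op 11 (push 2): stack=[2] mem=[0,13,11,20]
After op 12 (pop): stack=[empty] mem=[0,13,11,20]
After op 13 (RCL M1): stack=[13] mem=[0,13,11,20]
After op 14 (push 8): stack=[13,8] mem=[0,13,11,20]
After op 15 (*): stack=[104] mem=[0,13,11,20]

Answer: 104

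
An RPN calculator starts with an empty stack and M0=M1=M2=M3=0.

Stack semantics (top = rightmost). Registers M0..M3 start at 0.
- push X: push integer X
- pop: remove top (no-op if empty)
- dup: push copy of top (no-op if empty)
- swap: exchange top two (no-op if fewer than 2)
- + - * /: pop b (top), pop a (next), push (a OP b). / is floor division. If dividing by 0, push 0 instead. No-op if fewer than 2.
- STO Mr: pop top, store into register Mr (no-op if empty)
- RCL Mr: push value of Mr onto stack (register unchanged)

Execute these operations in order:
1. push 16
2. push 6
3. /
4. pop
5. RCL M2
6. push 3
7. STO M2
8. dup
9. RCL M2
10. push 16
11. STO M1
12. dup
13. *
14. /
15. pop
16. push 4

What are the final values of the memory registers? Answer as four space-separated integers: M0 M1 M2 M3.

After op 1 (push 16): stack=[16] mem=[0,0,0,0]
After op 2 (push 6): stack=[16,6] mem=[0,0,0,0]
After op 3 (/): stack=[2] mem=[0,0,0,0]
After op 4 (pop): stack=[empty] mem=[0,0,0,0]
After op 5 (RCL M2): stack=[0] mem=[0,0,0,0]
After op 6 (push 3): stack=[0,3] mem=[0,0,0,0]
After op 7 (STO M2): stack=[0] mem=[0,0,3,0]
After op 8 (dup): stack=[0,0] mem=[0,0,3,0]
After op 9 (RCL M2): stack=[0,0,3] mem=[0,0,3,0]
After op 10 (push 16): stack=[0,0,3,16] mem=[0,0,3,0]
After op 11 (STO M1): stack=[0,0,3] mem=[0,16,3,0]
After op 12 (dup): stack=[0,0,3,3] mem=[0,16,3,0]
After op 13 (*): stack=[0,0,9] mem=[0,16,3,0]
After op 14 (/): stack=[0,0] mem=[0,16,3,0]
After op 15 (pop): stack=[0] mem=[0,16,3,0]
After op 16 (push 4): stack=[0,4] mem=[0,16,3,0]

Answer: 0 16 3 0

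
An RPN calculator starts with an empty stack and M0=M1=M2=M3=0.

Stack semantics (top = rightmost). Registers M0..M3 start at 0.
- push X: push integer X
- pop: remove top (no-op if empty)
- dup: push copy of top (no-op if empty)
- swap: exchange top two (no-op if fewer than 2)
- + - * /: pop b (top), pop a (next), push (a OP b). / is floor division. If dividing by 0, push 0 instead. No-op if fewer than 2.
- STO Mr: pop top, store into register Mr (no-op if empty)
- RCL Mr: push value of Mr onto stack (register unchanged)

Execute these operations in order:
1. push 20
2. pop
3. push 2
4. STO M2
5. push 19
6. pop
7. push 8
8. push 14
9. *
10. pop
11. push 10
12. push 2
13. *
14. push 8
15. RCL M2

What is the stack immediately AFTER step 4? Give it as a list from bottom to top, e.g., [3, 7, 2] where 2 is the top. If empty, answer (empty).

After op 1 (push 20): stack=[20] mem=[0,0,0,0]
After op 2 (pop): stack=[empty] mem=[0,0,0,0]
After op 3 (push 2): stack=[2] mem=[0,0,0,0]
After op 4 (STO M2): stack=[empty] mem=[0,0,2,0]

(empty)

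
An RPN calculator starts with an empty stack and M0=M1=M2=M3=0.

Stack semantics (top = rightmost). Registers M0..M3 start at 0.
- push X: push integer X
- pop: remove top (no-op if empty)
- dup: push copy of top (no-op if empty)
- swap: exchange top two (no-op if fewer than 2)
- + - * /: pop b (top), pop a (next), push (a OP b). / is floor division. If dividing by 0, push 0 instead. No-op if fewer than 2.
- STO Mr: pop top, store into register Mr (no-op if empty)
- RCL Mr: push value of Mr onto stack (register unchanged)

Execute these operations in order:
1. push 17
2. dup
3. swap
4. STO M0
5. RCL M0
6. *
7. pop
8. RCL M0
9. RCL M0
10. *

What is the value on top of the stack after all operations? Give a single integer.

Answer: 289

Derivation:
After op 1 (push 17): stack=[17] mem=[0,0,0,0]
After op 2 (dup): stack=[17,17] mem=[0,0,0,0]
After op 3 (swap): stack=[17,17] mem=[0,0,0,0]
After op 4 (STO M0): stack=[17] mem=[17,0,0,0]
After op 5 (RCL M0): stack=[17,17] mem=[17,0,0,0]
After op 6 (*): stack=[289] mem=[17,0,0,0]
After op 7 (pop): stack=[empty] mem=[17,0,0,0]
After op 8 (RCL M0): stack=[17] mem=[17,0,0,0]
After op 9 (RCL M0): stack=[17,17] mem=[17,0,0,0]
After op 10 (*): stack=[289] mem=[17,0,0,0]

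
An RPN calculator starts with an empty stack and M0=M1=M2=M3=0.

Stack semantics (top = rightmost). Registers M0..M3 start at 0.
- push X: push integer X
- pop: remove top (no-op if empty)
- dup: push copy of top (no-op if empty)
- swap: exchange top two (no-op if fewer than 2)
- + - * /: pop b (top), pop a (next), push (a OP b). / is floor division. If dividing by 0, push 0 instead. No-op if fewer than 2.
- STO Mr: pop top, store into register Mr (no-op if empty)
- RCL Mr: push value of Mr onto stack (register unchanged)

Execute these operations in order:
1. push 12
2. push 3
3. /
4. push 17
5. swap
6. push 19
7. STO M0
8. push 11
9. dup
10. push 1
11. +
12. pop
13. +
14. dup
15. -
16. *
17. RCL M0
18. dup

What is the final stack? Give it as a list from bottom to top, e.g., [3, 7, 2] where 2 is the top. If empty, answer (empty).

Answer: [0, 19, 19]

Derivation:
After op 1 (push 12): stack=[12] mem=[0,0,0,0]
After op 2 (push 3): stack=[12,3] mem=[0,0,0,0]
After op 3 (/): stack=[4] mem=[0,0,0,0]
After op 4 (push 17): stack=[4,17] mem=[0,0,0,0]
After op 5 (swap): stack=[17,4] mem=[0,0,0,0]
After op 6 (push 19): stack=[17,4,19] mem=[0,0,0,0]
After op 7 (STO M0): stack=[17,4] mem=[19,0,0,0]
After op 8 (push 11): stack=[17,4,11] mem=[19,0,0,0]
After op 9 (dup): stack=[17,4,11,11] mem=[19,0,0,0]
After op 10 (push 1): stack=[17,4,11,11,1] mem=[19,0,0,0]
After op 11 (+): stack=[17,4,11,12] mem=[19,0,0,0]
After op 12 (pop): stack=[17,4,11] mem=[19,0,0,0]
After op 13 (+): stack=[17,15] mem=[19,0,0,0]
After op 14 (dup): stack=[17,15,15] mem=[19,0,0,0]
After op 15 (-): stack=[17,0] mem=[19,0,0,0]
After op 16 (*): stack=[0] mem=[19,0,0,0]
After op 17 (RCL M0): stack=[0,19] mem=[19,0,0,0]
After op 18 (dup): stack=[0,19,19] mem=[19,0,0,0]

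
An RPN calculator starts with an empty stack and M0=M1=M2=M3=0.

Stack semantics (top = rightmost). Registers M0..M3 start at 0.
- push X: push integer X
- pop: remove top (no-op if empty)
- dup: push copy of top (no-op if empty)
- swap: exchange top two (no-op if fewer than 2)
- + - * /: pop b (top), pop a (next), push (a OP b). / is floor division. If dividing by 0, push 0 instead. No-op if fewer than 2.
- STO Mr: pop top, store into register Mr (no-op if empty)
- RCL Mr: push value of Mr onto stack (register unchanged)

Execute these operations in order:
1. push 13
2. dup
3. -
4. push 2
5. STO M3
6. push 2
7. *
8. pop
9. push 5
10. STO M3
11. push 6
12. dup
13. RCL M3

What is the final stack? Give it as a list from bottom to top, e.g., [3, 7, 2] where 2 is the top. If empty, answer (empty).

After op 1 (push 13): stack=[13] mem=[0,0,0,0]
After op 2 (dup): stack=[13,13] mem=[0,0,0,0]
After op 3 (-): stack=[0] mem=[0,0,0,0]
After op 4 (push 2): stack=[0,2] mem=[0,0,0,0]
After op 5 (STO M3): stack=[0] mem=[0,0,0,2]
After op 6 (push 2): stack=[0,2] mem=[0,0,0,2]
After op 7 (*): stack=[0] mem=[0,0,0,2]
After op 8 (pop): stack=[empty] mem=[0,0,0,2]
After op 9 (push 5): stack=[5] mem=[0,0,0,2]
After op 10 (STO M3): stack=[empty] mem=[0,0,0,5]
After op 11 (push 6): stack=[6] mem=[0,0,0,5]
After op 12 (dup): stack=[6,6] mem=[0,0,0,5]
After op 13 (RCL M3): stack=[6,6,5] mem=[0,0,0,5]

Answer: [6, 6, 5]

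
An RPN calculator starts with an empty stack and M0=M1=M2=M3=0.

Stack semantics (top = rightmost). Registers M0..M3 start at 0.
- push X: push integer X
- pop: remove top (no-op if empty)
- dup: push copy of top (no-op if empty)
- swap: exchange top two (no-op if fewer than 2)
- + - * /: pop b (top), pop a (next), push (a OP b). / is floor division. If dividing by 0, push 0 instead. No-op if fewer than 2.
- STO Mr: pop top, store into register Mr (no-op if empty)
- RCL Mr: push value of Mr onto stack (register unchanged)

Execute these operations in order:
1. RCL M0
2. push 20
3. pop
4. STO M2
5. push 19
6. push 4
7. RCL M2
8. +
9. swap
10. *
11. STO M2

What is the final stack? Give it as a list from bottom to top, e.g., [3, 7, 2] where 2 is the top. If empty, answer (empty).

After op 1 (RCL M0): stack=[0] mem=[0,0,0,0]
After op 2 (push 20): stack=[0,20] mem=[0,0,0,0]
After op 3 (pop): stack=[0] mem=[0,0,0,0]
After op 4 (STO M2): stack=[empty] mem=[0,0,0,0]
After op 5 (push 19): stack=[19] mem=[0,0,0,0]
After op 6 (push 4): stack=[19,4] mem=[0,0,0,0]
After op 7 (RCL M2): stack=[19,4,0] mem=[0,0,0,0]
After op 8 (+): stack=[19,4] mem=[0,0,0,0]
After op 9 (swap): stack=[4,19] mem=[0,0,0,0]
After op 10 (*): stack=[76] mem=[0,0,0,0]
After op 11 (STO M2): stack=[empty] mem=[0,0,76,0]

Answer: (empty)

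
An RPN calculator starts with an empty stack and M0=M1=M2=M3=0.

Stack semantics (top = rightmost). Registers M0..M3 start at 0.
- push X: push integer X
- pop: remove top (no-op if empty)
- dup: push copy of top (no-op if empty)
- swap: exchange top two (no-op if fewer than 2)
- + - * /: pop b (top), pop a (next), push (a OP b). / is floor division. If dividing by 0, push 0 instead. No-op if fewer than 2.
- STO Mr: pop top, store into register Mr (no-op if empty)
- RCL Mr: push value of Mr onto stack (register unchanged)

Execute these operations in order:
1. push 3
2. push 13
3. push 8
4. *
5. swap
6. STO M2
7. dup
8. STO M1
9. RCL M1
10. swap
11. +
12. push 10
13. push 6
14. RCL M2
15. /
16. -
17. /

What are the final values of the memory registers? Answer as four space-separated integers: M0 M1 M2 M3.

After op 1 (push 3): stack=[3] mem=[0,0,0,0]
After op 2 (push 13): stack=[3,13] mem=[0,0,0,0]
After op 3 (push 8): stack=[3,13,8] mem=[0,0,0,0]
After op 4 (*): stack=[3,104] mem=[0,0,0,0]
After op 5 (swap): stack=[104,3] mem=[0,0,0,0]
After op 6 (STO M2): stack=[104] mem=[0,0,3,0]
After op 7 (dup): stack=[104,104] mem=[0,0,3,0]
After op 8 (STO M1): stack=[104] mem=[0,104,3,0]
After op 9 (RCL M1): stack=[104,104] mem=[0,104,3,0]
After op 10 (swap): stack=[104,104] mem=[0,104,3,0]
After op 11 (+): stack=[208] mem=[0,104,3,0]
After op 12 (push 10): stack=[208,10] mem=[0,104,3,0]
After op 13 (push 6): stack=[208,10,6] mem=[0,104,3,0]
After op 14 (RCL M2): stack=[208,10,6,3] mem=[0,104,3,0]
After op 15 (/): stack=[208,10,2] mem=[0,104,3,0]
After op 16 (-): stack=[208,8] mem=[0,104,3,0]
After op 17 (/): stack=[26] mem=[0,104,3,0]

Answer: 0 104 3 0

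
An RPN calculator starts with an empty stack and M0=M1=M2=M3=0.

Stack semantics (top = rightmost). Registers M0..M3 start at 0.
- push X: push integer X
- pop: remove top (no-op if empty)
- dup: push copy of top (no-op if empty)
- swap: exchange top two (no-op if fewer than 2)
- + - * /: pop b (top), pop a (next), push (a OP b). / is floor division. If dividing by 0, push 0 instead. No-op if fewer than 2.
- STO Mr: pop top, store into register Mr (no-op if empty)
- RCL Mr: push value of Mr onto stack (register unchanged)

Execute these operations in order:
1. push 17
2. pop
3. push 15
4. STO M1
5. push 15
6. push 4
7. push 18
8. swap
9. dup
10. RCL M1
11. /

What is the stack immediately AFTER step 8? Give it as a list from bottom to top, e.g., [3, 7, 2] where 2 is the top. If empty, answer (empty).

After op 1 (push 17): stack=[17] mem=[0,0,0,0]
After op 2 (pop): stack=[empty] mem=[0,0,0,0]
After op 3 (push 15): stack=[15] mem=[0,0,0,0]
After op 4 (STO M1): stack=[empty] mem=[0,15,0,0]
After op 5 (push 15): stack=[15] mem=[0,15,0,0]
After op 6 (push 4): stack=[15,4] mem=[0,15,0,0]
After op 7 (push 18): stack=[15,4,18] mem=[0,15,0,0]
After op 8 (swap): stack=[15,18,4] mem=[0,15,0,0]

[15, 18, 4]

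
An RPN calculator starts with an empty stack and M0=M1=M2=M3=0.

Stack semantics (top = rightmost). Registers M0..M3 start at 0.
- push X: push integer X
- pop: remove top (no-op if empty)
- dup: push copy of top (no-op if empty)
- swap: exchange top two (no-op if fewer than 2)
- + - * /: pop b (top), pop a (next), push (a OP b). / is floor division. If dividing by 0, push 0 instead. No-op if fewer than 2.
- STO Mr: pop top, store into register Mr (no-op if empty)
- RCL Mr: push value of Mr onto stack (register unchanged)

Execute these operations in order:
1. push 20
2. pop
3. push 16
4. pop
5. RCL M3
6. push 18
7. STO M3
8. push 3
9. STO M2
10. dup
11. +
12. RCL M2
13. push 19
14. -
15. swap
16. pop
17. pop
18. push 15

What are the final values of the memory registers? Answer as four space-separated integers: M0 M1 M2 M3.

Answer: 0 0 3 18

Derivation:
After op 1 (push 20): stack=[20] mem=[0,0,0,0]
After op 2 (pop): stack=[empty] mem=[0,0,0,0]
After op 3 (push 16): stack=[16] mem=[0,0,0,0]
After op 4 (pop): stack=[empty] mem=[0,0,0,0]
After op 5 (RCL M3): stack=[0] mem=[0,0,0,0]
After op 6 (push 18): stack=[0,18] mem=[0,0,0,0]
After op 7 (STO M3): stack=[0] mem=[0,0,0,18]
After op 8 (push 3): stack=[0,3] mem=[0,0,0,18]
After op 9 (STO M2): stack=[0] mem=[0,0,3,18]
After op 10 (dup): stack=[0,0] mem=[0,0,3,18]
After op 11 (+): stack=[0] mem=[0,0,3,18]
After op 12 (RCL M2): stack=[0,3] mem=[0,0,3,18]
After op 13 (push 19): stack=[0,3,19] mem=[0,0,3,18]
After op 14 (-): stack=[0,-16] mem=[0,0,3,18]
After op 15 (swap): stack=[-16,0] mem=[0,0,3,18]
After op 16 (pop): stack=[-16] mem=[0,0,3,18]
After op 17 (pop): stack=[empty] mem=[0,0,3,18]
After op 18 (push 15): stack=[15] mem=[0,0,3,18]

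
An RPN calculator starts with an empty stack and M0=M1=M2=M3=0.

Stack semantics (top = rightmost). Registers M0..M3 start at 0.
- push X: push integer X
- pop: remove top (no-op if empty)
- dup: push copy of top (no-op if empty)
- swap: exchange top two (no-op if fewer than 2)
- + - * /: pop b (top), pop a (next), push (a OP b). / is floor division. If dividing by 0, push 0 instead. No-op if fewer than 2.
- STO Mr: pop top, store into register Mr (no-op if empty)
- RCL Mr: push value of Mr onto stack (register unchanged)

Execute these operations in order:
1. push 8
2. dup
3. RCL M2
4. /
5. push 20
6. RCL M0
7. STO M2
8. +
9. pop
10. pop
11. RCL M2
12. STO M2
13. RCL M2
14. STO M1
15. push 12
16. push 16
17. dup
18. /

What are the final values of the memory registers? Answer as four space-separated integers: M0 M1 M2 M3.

After op 1 (push 8): stack=[8] mem=[0,0,0,0]
After op 2 (dup): stack=[8,8] mem=[0,0,0,0]
After op 3 (RCL M2): stack=[8,8,0] mem=[0,0,0,0]
After op 4 (/): stack=[8,0] mem=[0,0,0,0]
After op 5 (push 20): stack=[8,0,20] mem=[0,0,0,0]
After op 6 (RCL M0): stack=[8,0,20,0] mem=[0,0,0,0]
After op 7 (STO M2): stack=[8,0,20] mem=[0,0,0,0]
After op 8 (+): stack=[8,20] mem=[0,0,0,0]
After op 9 (pop): stack=[8] mem=[0,0,0,0]
After op 10 (pop): stack=[empty] mem=[0,0,0,0]
After op 11 (RCL M2): stack=[0] mem=[0,0,0,0]
After op 12 (STO M2): stack=[empty] mem=[0,0,0,0]
After op 13 (RCL M2): stack=[0] mem=[0,0,0,0]
After op 14 (STO M1): stack=[empty] mem=[0,0,0,0]
After op 15 (push 12): stack=[12] mem=[0,0,0,0]
After op 16 (push 16): stack=[12,16] mem=[0,0,0,0]
After op 17 (dup): stack=[12,16,16] mem=[0,0,0,0]
After op 18 (/): stack=[12,1] mem=[0,0,0,0]

Answer: 0 0 0 0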